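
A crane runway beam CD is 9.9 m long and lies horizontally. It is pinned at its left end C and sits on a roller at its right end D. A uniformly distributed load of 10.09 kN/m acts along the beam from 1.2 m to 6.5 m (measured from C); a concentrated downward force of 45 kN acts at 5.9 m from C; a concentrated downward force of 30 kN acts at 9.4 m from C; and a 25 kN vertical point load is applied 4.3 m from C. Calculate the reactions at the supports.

Resultant of the distributed load: 10.09 × 5.3 = 53.477 kN at 3.85 m from C.
ΣM about C: D_y·9.9 − (10.09·5.3)·3.85 − 45·5.9 − 30·9.4 − 25·4.3 = 0 → D_y = 860.88645/9.9 = 86.9582 ≈ 86.96 kN.
ΣF_y = 0: C_y + 86.9582 − 10.09·5.3 − 45 − 30 − 25 = 0 → C_y = 66.52 kN.
ΣF_x = 0: no horizontal applied forces, so C_x = 0.

C_x = 0, C_y = 66.52 kN, D_y = 86.96 kN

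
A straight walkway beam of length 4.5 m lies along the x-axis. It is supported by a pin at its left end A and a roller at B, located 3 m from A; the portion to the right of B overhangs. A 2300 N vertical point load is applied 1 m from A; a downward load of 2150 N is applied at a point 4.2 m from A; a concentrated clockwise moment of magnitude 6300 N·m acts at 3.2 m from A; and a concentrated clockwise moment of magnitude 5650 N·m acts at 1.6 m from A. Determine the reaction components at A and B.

ΣM about A: B_y·3 − 2300·1 − 2150·4.2 − 6300 − 5650 = 0 → B_y = 23280/3 = 7760 N.
ΣF_y = 0: A_y + 7760 − 2300 − 2150 = 0 → A_y = -3310 N.
ΣF_x = 0: no horizontal applied forces, so A_x = 0.

A_x = 0, A_y = -3310 N, B_y = 7760 N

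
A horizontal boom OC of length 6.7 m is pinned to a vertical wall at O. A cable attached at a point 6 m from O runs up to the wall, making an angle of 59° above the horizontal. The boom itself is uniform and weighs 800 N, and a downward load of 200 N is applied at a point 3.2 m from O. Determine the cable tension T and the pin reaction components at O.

ΣM about O: T·sin59°·6 − 800·3.35 − 200·3.2 = 0 → T = 3320/(6·0.857167) = 645.537 ≈ 645.5 N.
ΣF_x = 0: O_x − T·cos59° = 0 → O_x = 645.537 × 0.515038 = 332.5 N.
ΣF_y = 0: O_y + T·sin59° − 800 − 200 = 0 → O_y = 1000 − 645.537 × 0.857167 = 446.7 N.

T = 645.5 N, O_x = 332.5 N, O_y = 446.7 N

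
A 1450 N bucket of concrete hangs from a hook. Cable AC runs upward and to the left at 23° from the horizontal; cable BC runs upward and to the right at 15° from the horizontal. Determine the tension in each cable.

ΣF_x = 0: −T_AC·cos23° + T_BC·cos15° = 0 → T_BC = 0.952977·T_AC.
ΣF_y = 0: T_AC·sin23° + T_BC·sin15° = 1450.
Substitute: T_AC·(0.390731 + 0.952977·0.258819) = 1450 → T_AC = 2274.94 ≈ 2275 N.
Then T_BC = 0.952977 × 2274.94 = 2168 N.

T_AC = 2275 N, T_BC = 2168 N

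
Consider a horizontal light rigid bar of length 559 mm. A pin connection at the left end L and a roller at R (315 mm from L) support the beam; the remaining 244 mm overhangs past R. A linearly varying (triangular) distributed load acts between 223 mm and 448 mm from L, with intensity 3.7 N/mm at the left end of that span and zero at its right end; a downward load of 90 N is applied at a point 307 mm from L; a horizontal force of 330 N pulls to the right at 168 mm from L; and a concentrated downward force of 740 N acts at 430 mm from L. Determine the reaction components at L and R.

L_x = -330.0 N, L_y = -245.4 N, R_y = 1492 N

Resultant of the triangular load: ½ × 3.7 × 225 = 416.25 N, acting at 298 mm from L (one-third of the span from the peak).
Moments about L: R_y·315 − (½·3.7·225)·298 − 90·307 − 740·430 = 0 → R_y = 469872.5/315 = 1491.66 ≈ 1492 N.
ΣF_y = 0: L_y + 1491.66 − ½·3.7·225 − 90 − 740 = 0 → L_y = -245.4 N.
ΣF_x = 0: L_x + 330 = 0 → L_x = -330.0 N.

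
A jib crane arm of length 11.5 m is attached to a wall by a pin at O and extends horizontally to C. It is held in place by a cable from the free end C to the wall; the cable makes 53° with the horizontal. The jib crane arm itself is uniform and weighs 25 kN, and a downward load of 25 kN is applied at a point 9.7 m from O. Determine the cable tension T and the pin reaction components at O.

ΣM about O: T·sin53°·11.5 − 25·5.75 − 25·9.7 = 0 → T = 386.25/(11.5·0.798636) = 42.0554 ≈ 42.06 kN.
ΣF_x = 0: O_x − T·cos53° = 0 → O_x = 42.0554 × 0.601815 = 25.31 kN.
ΣF_y = 0: O_y + T·sin53° − 25 − 25 = 0 → O_y = 50 − 42.0554 × 0.798636 = 16.41 kN.

T = 42.06 kN, O_x = 25.31 kN, O_y = 16.41 kN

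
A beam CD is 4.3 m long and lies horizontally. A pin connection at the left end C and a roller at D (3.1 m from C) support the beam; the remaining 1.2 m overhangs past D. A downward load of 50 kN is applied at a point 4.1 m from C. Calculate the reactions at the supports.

ΣM about C: D_y·3.1 − 50·4.1 = 0 → D_y = 205/3.1 = 66.129 ≈ 66.13 kN.
ΣF_y = 0: C_y + 66.129 − 50 = 0 → C_y = -16.13 kN.
ΣF_x = 0: no horizontal applied forces, so C_x = 0.

C_x = 0, C_y = -16.13 kN, D_y = 66.13 kN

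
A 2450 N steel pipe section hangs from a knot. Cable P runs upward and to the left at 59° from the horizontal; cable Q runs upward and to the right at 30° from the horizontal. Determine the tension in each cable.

ΣF_x = 0: −T_P·cos59° + T_Q·cos30° = 0 → T_Q = 0.594715·T_P.
ΣF_y = 0: T_P·sin59° + T_Q·sin30° = 2450.
Substitute: T_P·(0.857167 + 0.594715·0.5) = 2450 → T_P = 2122.09 ≈ 2122 N.
Then T_Q = 0.594715 × 2122.09 = 1262 N.

T_P = 2122 N, T_Q = 1262 N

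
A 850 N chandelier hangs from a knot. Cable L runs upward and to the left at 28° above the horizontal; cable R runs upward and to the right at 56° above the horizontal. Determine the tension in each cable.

T_L = 477.9 N, T_R = 754.6 N

ΣF_x = 0: −T_L·cos28° + T_R·cos56° = 0 → T_R = 1.57897·T_L.
ΣF_y = 0: T_L·sin28° + T_R·sin56° = 850.
Substitute: T_L·(0.469472 + 1.57897·0.829038) = 850 → T_L = 477.931 ≈ 477.9 N.
Then T_R = 1.57897 × 477.931 = 754.6 N.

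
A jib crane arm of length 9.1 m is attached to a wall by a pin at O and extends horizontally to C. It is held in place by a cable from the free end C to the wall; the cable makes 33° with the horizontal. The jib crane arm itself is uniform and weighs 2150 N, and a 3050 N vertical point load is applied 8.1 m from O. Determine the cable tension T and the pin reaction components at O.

T = 6958 N, O_x = 5836 N, O_y = 1410 N

ΣM about O: T·sin33°·9.1 − 2150·4.55 − 3050·8.1 = 0 → T = 34487.5/(9.1·0.544639) = 6958.44 ≈ 6958 N.
ΣF_x = 0: O_x − T·cos33° = 0 → O_x = 6958.44 × 0.838671 = 5836 N.
ΣF_y = 0: O_y + T·sin33° − 2150 − 3050 = 0 → O_y = 5200 − 6958.44 × 0.544639 = 1410 N.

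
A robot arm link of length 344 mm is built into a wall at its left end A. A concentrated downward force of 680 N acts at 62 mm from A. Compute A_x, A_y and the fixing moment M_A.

ΣF_x = 0: A_x = 0.
ΣF_y = 0: A_y − 680 = 0 → A_y = 680.0 N.
ΣM about A: M_A − 680·62 = 0 → M_A = 42160 N·mm.

A_x = 0, A_y = 680.0 N, M_A = 42160 N·mm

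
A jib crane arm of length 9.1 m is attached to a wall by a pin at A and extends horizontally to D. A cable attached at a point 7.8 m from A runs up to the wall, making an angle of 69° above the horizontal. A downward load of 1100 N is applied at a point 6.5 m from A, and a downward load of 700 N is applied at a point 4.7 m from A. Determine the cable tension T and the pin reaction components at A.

ΣM about A: T·sin69°·7.8 − 1100·6.5 − 700·4.7 = 0 → T = 10440/(7.8·0.93358) = 1433.69 ≈ 1434 N.
ΣF_x = 0: A_x − T·cos69° = 0 → A_x = 1433.69 × 0.358368 = 513.8 N.
ΣF_y = 0: A_y + T·sin69° − 1100 − 700 = 0 → A_y = 1800 − 1433.69 × 0.93358 = 461.5 N.

T = 1434 N, A_x = 513.8 N, A_y = 461.5 N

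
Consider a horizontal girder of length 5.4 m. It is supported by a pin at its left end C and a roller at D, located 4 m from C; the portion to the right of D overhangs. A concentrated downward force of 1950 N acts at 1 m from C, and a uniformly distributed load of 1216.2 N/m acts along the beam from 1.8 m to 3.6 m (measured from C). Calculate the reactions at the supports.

Resultant of the distributed load: 1216.2 × 1.8 = 2189.16 N at 2.7 m from C.
ΣM about C: D_y·4 − 1950·1 − (1216.2·1.8)·2.7 = 0 → D_y = 7860.732/4 = 1965.18 ≈ 1965 N.
ΣF_y = 0: C_y + 1965.18 − 1950 − 1216.2·1.8 = 0 → C_y = 2174 N.
ΣF_x = 0: no horizontal applied forces, so C_x = 0.

C_x = 0, C_y = 2174 N, D_y = 1965 N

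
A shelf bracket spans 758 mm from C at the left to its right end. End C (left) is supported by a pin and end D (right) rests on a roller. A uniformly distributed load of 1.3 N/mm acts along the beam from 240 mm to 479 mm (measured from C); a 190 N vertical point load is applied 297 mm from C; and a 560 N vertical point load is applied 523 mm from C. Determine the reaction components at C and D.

Resultant of the distributed load: 1.3 × 239 = 310.7 N at 359.5 mm from C.
Moments about C: D_y·758 − (1.3·239)·359.5 − 190·297 − 560·523 = 0 → D_y = 461006.65/758 = 608.188 ≈ 608.2 N.
ΣF_y = 0: C_y + 608.188 − 1.3·239 − 190 − 560 = 0 → C_y = 452.5 N.
ΣF_x = 0: no horizontal applied forces, so C_x = 0.

C_x = 0, C_y = 452.5 N, D_y = 608.2 N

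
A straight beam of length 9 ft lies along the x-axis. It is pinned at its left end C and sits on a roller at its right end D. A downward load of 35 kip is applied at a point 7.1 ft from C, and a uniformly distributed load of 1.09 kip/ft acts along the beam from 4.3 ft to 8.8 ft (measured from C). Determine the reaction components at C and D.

C_x = 0, C_y = 8.724 kip, D_y = 31.18 kip

Resultant of the distributed load: 1.09 × 4.5 = 4.905 kip at 6.55 ft from C.
Taking moments about C: D_y·9 − 35·7.1 − (1.09·4.5)·6.55 = 0 → D_y = 280.62775/9 = 31.1809 ≈ 31.18 kip.
ΣF_y = 0: C_y + 31.1809 − 35 − 1.09·4.5 = 0 → C_y = 8.724 kip.
ΣF_x = 0: no horizontal applied forces, so C_x = 0.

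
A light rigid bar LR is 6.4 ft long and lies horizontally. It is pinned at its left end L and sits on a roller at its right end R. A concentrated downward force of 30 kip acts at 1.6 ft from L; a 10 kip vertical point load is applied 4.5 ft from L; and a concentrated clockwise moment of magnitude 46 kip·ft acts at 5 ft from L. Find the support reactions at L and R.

ΣM about L: R_y·6.4 − 30·1.6 − 10·4.5 − 46 = 0 → R_y = 139/6.4 = 21.7188 ≈ 21.72 kip.
ΣF_y = 0: L_y + 21.7188 − 30 − 10 = 0 → L_y = 18.28 kip.
ΣF_x = 0: no horizontal applied forces, so L_x = 0.

L_x = 0, L_y = 18.28 kip, R_y = 21.72 kip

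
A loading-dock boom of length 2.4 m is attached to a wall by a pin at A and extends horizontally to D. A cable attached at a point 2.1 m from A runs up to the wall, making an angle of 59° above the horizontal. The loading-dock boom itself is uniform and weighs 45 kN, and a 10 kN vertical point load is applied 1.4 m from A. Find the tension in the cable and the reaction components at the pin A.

ΣM about A: T·sin59°·2.1 − 45·1.2 − 10·1.4 = 0 → T = 68/(2.1·0.857167) = 37.7767 ≈ 37.78 kN.
ΣF_x = 0: A_x − T·cos59° = 0 → A_x = 37.7767 × 0.515038 = 19.46 kN.
ΣF_y = 0: A_y + T·sin59° − 45 − 10 = 0 → A_y = 55 − 37.7767 × 0.857167 = 22.62 kN.

T = 37.78 kN, A_x = 19.46 kN, A_y = 22.62 kN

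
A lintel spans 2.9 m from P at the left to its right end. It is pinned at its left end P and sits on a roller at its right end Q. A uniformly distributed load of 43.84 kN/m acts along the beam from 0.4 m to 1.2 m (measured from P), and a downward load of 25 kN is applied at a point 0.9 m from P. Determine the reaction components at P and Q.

Resultant of the distributed load: 43.84 × 0.8 = 35.072 kN at 0.8 m from P.
Taking moments about P: Q_y·2.9 − (43.84·0.8)·0.8 − 25·0.9 = 0 → Q_y = 50.5576/2.9 = 17.4337 ≈ 17.43 kN.
ΣF_y = 0: P_y + 17.4337 − 43.84·0.8 − 25 = 0 → P_y = 42.64 kN.
ΣF_x = 0: no horizontal applied forces, so P_x = 0.

P_x = 0, P_y = 42.64 kN, Q_y = 17.43 kN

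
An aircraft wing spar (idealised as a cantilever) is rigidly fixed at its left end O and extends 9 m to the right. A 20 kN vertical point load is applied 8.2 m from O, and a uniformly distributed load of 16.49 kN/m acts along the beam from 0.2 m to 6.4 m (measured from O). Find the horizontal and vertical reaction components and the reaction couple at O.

O_x = 0, O_y = 122.2 kN, M_O = 501.4 kN·m

Resultant of the distributed load: 16.49 × 6.2 = 102.238 kN at 3.3 m from O.
ΣF_x = 0: O_x = 0.
ΣF_y = 0: O_y − 20 − 16.49·6.2 = 0 → O_y = 122.2 kN.
ΣM about O: M_O − 20·8.2 − (16.49·6.2)·3.3 = 0 → M_O = 501.4 kN·m.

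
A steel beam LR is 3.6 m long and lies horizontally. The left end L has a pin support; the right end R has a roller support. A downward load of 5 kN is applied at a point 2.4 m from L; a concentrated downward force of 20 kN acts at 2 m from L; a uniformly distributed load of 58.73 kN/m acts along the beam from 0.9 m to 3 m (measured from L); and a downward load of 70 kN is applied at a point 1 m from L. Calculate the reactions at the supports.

Resultant of the distributed load: 58.73 × 2.1 = 123.333 kN at 1.95 m from L.
Taking moments about L: R_y·3.6 − 5·2.4 − 20·2 − (58.73·2.1)·1.95 − 70·1 = 0 → R_y = 362.49935/3.6 = 100.694 ≈ 100.7 kN.
ΣF_y = 0: L_y + 100.694 − 5 − 20 − 58.73·2.1 − 70 = 0 → L_y = 117.6 kN.
ΣF_x = 0: no horizontal applied forces, so L_x = 0.

L_x = 0, L_y = 117.6 kN, R_y = 100.7 kN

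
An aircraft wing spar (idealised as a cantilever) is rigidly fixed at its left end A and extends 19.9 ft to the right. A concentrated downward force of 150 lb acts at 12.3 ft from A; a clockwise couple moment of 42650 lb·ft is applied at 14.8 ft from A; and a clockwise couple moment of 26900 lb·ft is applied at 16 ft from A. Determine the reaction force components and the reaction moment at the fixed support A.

ΣF_x = 0: A_x = 0.
ΣF_y = 0: A_y − 150 = 0 → A_y = 150.0 lb.
ΣM about A: M_A − 150·12.3 − 42650 − 26900 = 0 → M_A = 71400 lb·ft.

A_x = 0, A_y = 150.0 lb, M_A = 71400 lb·ft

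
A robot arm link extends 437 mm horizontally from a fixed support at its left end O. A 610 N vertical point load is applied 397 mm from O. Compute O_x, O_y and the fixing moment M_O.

ΣF_x = 0: O_x = 0.
ΣF_y = 0: O_y − 610 = 0 → O_y = 610.0 N.
ΣM about O: M_O − 610·397 = 0 → M_O = 242200 N·mm.

O_x = 0, O_y = 610.0 N, M_O = 242200 N·mm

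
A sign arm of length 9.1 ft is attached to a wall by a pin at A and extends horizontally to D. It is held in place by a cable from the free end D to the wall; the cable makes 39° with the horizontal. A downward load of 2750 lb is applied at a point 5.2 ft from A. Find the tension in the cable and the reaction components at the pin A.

ΣM about A: T·sin39°·9.1 − 2750·5.2 = 0 → T = 14300/(9.1·0.62932) = 2497.03 ≈ 2497 lb.
ΣF_x = 0: A_x − T·cos39° = 0 → A_x = 2497.03 × 0.777146 = 1941 lb.
ΣF_y = 0: A_y + T·sin39° − 2750 = 0 → A_y = 2750 − 2497.03 × 0.62932 = 1179 lb.

T = 2497 lb, A_x = 1941 lb, A_y = 1179 lb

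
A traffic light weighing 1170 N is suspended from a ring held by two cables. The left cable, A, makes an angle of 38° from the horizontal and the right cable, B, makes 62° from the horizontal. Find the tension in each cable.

T_A = 557.8 N, T_B = 936.2 N

ΣF_x = 0: −T_A·cos38° + T_B·cos62° = 0 → T_B = 1.67851·T_A.
ΣF_y = 0: T_A·sin38° + T_B·sin62° = 1170.
Substitute: T_A·(0.615661 + 1.67851·0.882948) = 1170 → T_A = 557.754 ≈ 557.8 N.
Then T_B = 1.67851 × 557.754 = 936.2 N.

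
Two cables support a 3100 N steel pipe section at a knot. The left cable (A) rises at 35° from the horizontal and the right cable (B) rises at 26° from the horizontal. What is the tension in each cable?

ΣF_x = 0: −T_A·cos35° + T_B·cos26° = 0 → T_B = 0.91139·T_A.
ΣF_y = 0: T_A·sin35° + T_B·sin26° = 3100.
Substitute: T_A·(0.573576 + 0.91139·0.438371) = 3100 → T_A = 3185.69 ≈ 3186 N.
Then T_B = 0.91139 × 3185.69 = 2903 N.

T_A = 3186 N, T_B = 2903 N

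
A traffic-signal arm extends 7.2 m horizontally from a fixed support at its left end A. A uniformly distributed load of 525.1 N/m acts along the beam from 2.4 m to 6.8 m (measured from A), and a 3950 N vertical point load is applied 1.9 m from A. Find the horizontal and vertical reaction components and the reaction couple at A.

Resultant of the distributed load: 525.1 × 4.4 = 2310.44 N at 4.6 m from A.
ΣF_x = 0: A_x = 0.
ΣF_y = 0: A_y − 525.1·4.4 − 3950 = 0 → A_y = 6260 N.
ΣM about A: M_A − (525.1·4.4)·4.6 − 3950·1.9 = 0 → M_A = 18130 N·m.

A_x = 0, A_y = 6260 N, M_A = 18130 N·m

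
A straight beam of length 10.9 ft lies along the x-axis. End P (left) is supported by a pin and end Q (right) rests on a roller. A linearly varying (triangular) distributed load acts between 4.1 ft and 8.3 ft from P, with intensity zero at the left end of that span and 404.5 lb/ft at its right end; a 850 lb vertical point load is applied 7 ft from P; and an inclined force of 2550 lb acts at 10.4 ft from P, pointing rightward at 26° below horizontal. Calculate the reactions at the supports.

Resultant of the triangular load: ½ × 404.5 × 4.2 = 849.45 lb, acting at 6.9 ft from P (one-third of the span from the peak).
Moments about P: Q_y·10.9 − (½·404.5·4.2)·6.9 − 850·7 − 2550·sin26°·10.4 = 0 → Q_y = 23436.8/10.9 = 2150.17 ≈ 2150 lb.
ΣF_y = 0: P_y + 2150.17 − ½·404.5·4.2 − 850 − 2550·sin26° = 0 → P_y = 667.1 lb.
ΣF_x = 0: P_x + 2550·cos26° = 0 → P_x = -2292 lb.

P_x = -2292 lb, P_y = 667.1 lb, Q_y = 2150 lb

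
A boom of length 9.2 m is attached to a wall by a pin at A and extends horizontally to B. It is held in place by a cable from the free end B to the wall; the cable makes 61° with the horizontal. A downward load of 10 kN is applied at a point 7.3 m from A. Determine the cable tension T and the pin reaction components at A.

T = 9.072 kN, A_x = 4.398 kN, A_y = 2.065 kN

ΣM about A: T·sin61°·9.2 − 10·7.3 = 0 → T = 73/(9.2·0.87462) = 9.07226 ≈ 9.072 kN.
ΣF_x = 0: A_x − T·cos61° = 0 → A_x = 9.07226 × 0.48481 = 4.398 kN.
ΣF_y = 0: A_y + T·sin61° − 10 = 0 → A_y = 10 − 9.07226 × 0.87462 = 2.065 kN.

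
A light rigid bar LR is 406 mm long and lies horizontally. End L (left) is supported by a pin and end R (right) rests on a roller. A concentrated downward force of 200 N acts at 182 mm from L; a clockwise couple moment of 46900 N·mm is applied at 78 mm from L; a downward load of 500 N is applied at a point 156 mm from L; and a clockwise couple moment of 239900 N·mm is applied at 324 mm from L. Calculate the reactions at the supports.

L_x = 0, L_y = -288.2 N, R_y = 988.2 N

Taking moments about L: R_y·406 − 200·182 − 46900 − 500·156 − 239900 = 0 → R_y = 401200/406 = 988.177 ≈ 988.2 N.
ΣF_y = 0: L_y + 988.177 − 200 − 500 = 0 → L_y = -288.2 N.
ΣF_x = 0: no horizontal applied forces, so L_x = 0.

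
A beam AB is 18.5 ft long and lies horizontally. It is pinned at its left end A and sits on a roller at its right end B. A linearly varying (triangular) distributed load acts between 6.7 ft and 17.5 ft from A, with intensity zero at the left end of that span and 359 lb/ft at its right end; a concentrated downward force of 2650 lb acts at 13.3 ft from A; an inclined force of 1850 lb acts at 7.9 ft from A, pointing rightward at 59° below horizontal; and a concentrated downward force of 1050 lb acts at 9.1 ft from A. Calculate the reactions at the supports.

A_x = -952.8 lb, A_y = 2669 lb, B_y = 4555 lb

Resultant of the triangular load: ½ × 359 × 10.8 = 1938.6 lb, acting at 13.9 ft from A (one-third of the span from the peak).
ΣM about A: B_y·18.5 − (½·359·10.8)·13.9 − 2650·13.3 − 1850·sin59°·7.9 − 1050·9.1 = 0 → B_y = 84274/18.5 = 4555.35 ≈ 4555 lb.
ΣF_y = 0: A_y + 4555.35 − ½·359·10.8 − 2650 − 1850·sin59° − 1050 = 0 → A_y = 2669 lb.
ΣF_x = 0: A_x + 1850·cos59° = 0 → A_x = -952.8 lb.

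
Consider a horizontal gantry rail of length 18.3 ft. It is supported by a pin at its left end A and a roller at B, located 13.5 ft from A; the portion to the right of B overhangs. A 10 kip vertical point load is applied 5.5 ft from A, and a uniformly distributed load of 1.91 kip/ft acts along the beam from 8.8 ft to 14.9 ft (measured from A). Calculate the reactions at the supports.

Resultant of the distributed load: 1.91 × 6.1 = 11.651 kip at 11.85 ft from A.
ΣM about A: B_y·13.5 − 10·5.5 − (1.91·6.1)·11.85 = 0 → B_y = 193.06435/13.5 = 14.3011 ≈ 14.30 kip.
ΣF_y = 0: A_y + 14.3011 − 10 − 1.91·6.1 = 0 → A_y = 7.350 kip.
ΣF_x = 0: no horizontal applied forces, so A_x = 0.

A_x = 0, A_y = 7.350 kip, B_y = 14.30 kip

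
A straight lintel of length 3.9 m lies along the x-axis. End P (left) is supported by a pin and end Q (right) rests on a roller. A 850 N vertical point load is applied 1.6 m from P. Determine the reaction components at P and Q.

ΣM about P: Q_y·3.9 − 850·1.6 = 0 → Q_y = 1360/3.9 = 348.718 ≈ 348.7 N.
ΣF_y = 0: P_y + 348.718 − 850 = 0 → P_y = 501.3 N.
ΣF_x = 0: no horizontal applied forces, so P_x = 0.

P_x = 0, P_y = 501.3 N, Q_y = 348.7 N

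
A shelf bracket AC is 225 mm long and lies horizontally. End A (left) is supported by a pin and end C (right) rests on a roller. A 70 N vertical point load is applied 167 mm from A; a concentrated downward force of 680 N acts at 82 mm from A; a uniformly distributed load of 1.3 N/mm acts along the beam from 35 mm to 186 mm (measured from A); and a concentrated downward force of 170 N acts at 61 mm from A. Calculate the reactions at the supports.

A_x = 0, A_y = 674.0 N, C_y = 442.3 N

Resultant of the distributed load: 1.3 × 151 = 196.3 N at 110.5 mm from A.
Moments about A: C_y·225 − 70·167 − 680·82 − (1.3·151)·110.5 − 170·61 = 0 → C_y = 99511.15/225 = 442.272 ≈ 442.3 N.
ΣF_y = 0: A_y + 442.272 − 70 − 680 − 1.3·151 − 170 = 0 → A_y = 674.0 N.
ΣF_x = 0: no horizontal applied forces, so A_x = 0.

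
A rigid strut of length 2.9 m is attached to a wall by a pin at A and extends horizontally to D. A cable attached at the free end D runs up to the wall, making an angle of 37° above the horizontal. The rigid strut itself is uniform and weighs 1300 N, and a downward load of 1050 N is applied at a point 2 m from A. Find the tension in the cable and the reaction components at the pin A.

T = 2283 N, A_x = 1824 N, A_y = 975.9 N

ΣM about A: T·sin37°·2.9 − 1300·1.45 − 1050·2 = 0 → T = 3985/(2.9·0.601815) = 2283.32 ≈ 2283 N.
ΣF_x = 0: A_x − T·cos37° = 0 → A_x = 2283.32 × 0.798636 = 1824 N.
ΣF_y = 0: A_y + T·sin37° − 1300 − 1050 = 0 → A_y = 2350 − 2283.32 × 0.601815 = 975.9 N.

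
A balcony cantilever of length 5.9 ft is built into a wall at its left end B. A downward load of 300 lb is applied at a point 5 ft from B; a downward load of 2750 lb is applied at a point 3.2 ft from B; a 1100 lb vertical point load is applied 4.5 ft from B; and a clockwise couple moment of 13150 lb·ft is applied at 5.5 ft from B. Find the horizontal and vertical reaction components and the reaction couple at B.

B_x = 0, B_y = 4150 lb, M_B = 28400 lb·ft

ΣF_x = 0: B_x = 0.
ΣF_y = 0: B_y − 300 − 2750 − 1100 = 0 → B_y = 4150 lb.
ΣM about B: M_B − 300·5 − 2750·3.2 − 1100·4.5 − 13150 = 0 → M_B = 28400 lb·ft.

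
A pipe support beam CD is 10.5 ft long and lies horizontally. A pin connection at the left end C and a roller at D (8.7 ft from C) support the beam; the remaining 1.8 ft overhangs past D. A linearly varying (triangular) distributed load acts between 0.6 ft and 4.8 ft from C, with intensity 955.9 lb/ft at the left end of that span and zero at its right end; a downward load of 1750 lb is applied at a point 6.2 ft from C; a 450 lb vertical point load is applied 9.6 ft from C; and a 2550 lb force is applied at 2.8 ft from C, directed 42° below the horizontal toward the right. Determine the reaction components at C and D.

C_x = -1895 lb, C_y = 3159 lb, D_y = 2754 lb

Resultant of the triangular load: ½ × 955.9 × 4.2 = 2007.39 lb, acting at 2 ft from C (one-third of the span from the peak).
Moments about C: D_y·8.7 − (½·955.9·4.2)·2 − 1750·6.2 − 450·9.6 − 2550·sin42°·2.8 = 0 → D_y = 23962.4/8.7 = 2754.3 ≈ 2754 lb.
ΣF_y = 0: C_y + 2754.3 − ½·955.9·4.2 − 1750 − 450 − 2550·sin42° = 0 → C_y = 3159 lb.
ΣF_x = 0: C_x + 2550·cos42° = 0 → C_x = -1895 lb.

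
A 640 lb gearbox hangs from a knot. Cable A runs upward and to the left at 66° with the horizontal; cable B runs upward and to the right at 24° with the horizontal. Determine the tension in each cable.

ΣF_x = 0: −T_A·cos66° + T_B·cos24° = 0 → T_B = 0.445229·T_A.
ΣF_y = 0: T_A·sin66° + T_B·sin24° = 640.
Substitute: T_A·(0.913545 + 0.445229·0.406737) = 640 → T_A = 584.669 ≈ 584.7 lb.
Then T_B = 0.445229 × 584.669 = 260.3 lb.

T_A = 584.7 lb, T_B = 260.3 lb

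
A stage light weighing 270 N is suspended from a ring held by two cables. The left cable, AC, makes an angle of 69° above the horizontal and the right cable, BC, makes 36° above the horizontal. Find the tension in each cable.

T_AC = 226.1 N, T_BC = 100.2 N

ΣF_x = 0: −T_AC·cos69° + T_BC·cos36° = 0 → T_BC = 0.442967·T_AC.
ΣF_y = 0: T_AC·sin69° + T_BC·sin36° = 270.
Substitute: T_AC·(0.93358 + 0.442967·0.587785) = 270 → T_AC = 226.14 ≈ 226.1 N.
Then T_BC = 0.442967 × 226.14 = 100.2 N.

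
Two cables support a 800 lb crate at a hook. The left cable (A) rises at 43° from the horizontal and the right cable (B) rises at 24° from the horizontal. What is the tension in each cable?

T_A = 794.0 lb, T_B = 635.6 lb

ΣF_x = 0: −T_A·cos43° + T_B·cos24° = 0 → T_B = 0.800566·T_A.
ΣF_y = 0: T_A·sin43° + T_B·sin24° = 800.
Substitute: T_A·(0.681998 + 0.800566·0.406737) = 800 → T_A = 793.952 ≈ 794.0 lb.
Then T_B = 0.800566 × 793.952 = 635.6 lb.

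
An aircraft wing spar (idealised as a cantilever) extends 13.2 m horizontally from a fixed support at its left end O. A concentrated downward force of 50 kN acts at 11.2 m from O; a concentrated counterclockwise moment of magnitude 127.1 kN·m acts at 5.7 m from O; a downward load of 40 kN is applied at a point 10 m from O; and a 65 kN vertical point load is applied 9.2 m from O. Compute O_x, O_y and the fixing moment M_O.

ΣF_x = 0: O_x = 0.
ΣF_y = 0: O_y − 50 − 40 − 65 = 0 → O_y = 155.0 kN.
ΣM about O: M_O − 50·11.2 + 127.1 − 40·10 − 65·9.2 = 0 → M_O = 1431 kN·m.

O_x = 0, O_y = 155.0 kN, M_O = 1431 kN·m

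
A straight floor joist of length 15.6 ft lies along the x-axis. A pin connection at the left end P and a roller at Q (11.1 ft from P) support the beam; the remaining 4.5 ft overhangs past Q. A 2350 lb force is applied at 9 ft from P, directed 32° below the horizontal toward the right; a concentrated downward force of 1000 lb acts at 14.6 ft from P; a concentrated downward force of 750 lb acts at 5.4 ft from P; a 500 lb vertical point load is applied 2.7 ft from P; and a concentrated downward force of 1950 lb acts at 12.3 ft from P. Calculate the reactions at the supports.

P_x = -1993 lb, P_y = 473.0 lb, Q_y = 4972 lb

ΣM about P: Q_y·11.1 − 2350·sin32°·9 − 1000·14.6 − 750·5.4 − 500·2.7 − 1950·12.3 = 0 → Q_y = 55192.8/11.1 = 4972.32 ≈ 4972 lb.
ΣF_y = 0: P_y + 4972.32 − 2350·sin32° − 1000 − 750 − 500 − 1950 = 0 → P_y = 473.0 lb.
ΣF_x = 0: P_x + 2350·cos32° = 0 → P_x = -1993 lb.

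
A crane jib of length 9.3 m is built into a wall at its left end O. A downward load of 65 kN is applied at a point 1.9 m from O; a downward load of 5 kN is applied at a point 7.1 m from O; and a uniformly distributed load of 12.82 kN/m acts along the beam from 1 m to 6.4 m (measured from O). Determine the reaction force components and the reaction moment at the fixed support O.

Resultant of the distributed load: 12.82 × 5.4 = 69.228 kN at 3.7 m from O.
ΣF_x = 0: O_x = 0.
ΣF_y = 0: O_y − 65 − 5 − 12.82·5.4 = 0 → O_y = 139.2 kN.
ΣM about O: M_O − 65·1.9 − 5·7.1 − (12.82·5.4)·3.7 = 0 → M_O = 415.1 kN·m.

O_x = 0, O_y = 139.2 kN, M_O = 415.1 kN·m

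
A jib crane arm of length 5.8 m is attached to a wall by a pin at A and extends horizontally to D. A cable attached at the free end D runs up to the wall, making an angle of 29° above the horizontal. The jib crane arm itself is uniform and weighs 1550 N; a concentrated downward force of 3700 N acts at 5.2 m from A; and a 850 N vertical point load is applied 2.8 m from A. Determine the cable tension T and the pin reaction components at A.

T = 9287 N, A_x = 8123 N, A_y = 1597 N

ΣM about A: T·sin29°·5.8 − 1550·2.9 − 3700·5.2 − 850·2.8 = 0 → T = 26115/(5.8·0.48481) = 9287.32 ≈ 9287 N.
ΣF_x = 0: A_x − T·cos29° = 0 → A_x = 9287.32 × 0.87462 = 8123 N.
ΣF_y = 0: A_y + T·sin29° − 1550 − 3700 − 850 = 0 → A_y = 6100 − 9287.32 × 0.48481 = 1597 N.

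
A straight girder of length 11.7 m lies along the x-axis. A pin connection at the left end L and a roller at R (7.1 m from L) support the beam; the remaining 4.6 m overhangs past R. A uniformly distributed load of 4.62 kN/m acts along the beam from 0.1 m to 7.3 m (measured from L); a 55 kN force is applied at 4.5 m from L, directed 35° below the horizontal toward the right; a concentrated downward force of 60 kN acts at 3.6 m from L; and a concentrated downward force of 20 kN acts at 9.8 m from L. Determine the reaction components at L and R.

L_x = -45.05 kN, L_y = 49.45 kN, R_y = 95.36 kN

Resultant of the distributed load: 4.62 × 7.2 = 33.264 kN at 3.7 m from L.
Moments about L: R_y·7.1 − (4.62·7.2)·3.7 − 55·sin35°·4.5 − 60·3.6 − 20·9.8 = 0 → R_y = 677.037/7.1 = 95.3573 ≈ 95.36 kN.
ΣF_y = 0: L_y + 95.3573 − 4.62·7.2 − 55·sin35° − 60 − 20 = 0 → L_y = 49.45 kN.
ΣF_x = 0: L_x + 55·cos35° = 0 → L_x = -45.05 kN.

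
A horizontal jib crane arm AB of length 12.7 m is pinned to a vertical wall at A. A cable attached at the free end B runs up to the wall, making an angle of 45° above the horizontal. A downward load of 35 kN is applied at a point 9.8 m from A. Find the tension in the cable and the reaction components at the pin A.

ΣM about A: T·sin45°·12.7 − 35·9.8 = 0 → T = 343/(12.7·0.707107) = 38.1949 ≈ 38.19 kN.
ΣF_x = 0: A_x − T·cos45° = 0 → A_x = 38.1949 × 0.707107 = 27.01 kN.
ΣF_y = 0: A_y + T·sin45° − 35 = 0 → A_y = 35 − 38.1949 × 0.707107 = 7.992 kN.

T = 38.19 kN, A_x = 27.01 kN, A_y = 7.992 kN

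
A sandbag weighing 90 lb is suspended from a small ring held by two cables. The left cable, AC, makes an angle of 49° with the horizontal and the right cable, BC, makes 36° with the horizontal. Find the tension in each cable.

T_AC = 73.09 lb, T_BC = 59.27 lb

ΣF_x = 0: −T_AC·cos49° + T_BC·cos36° = 0 → T_BC = 0.810934·T_AC.
ΣF_y = 0: T_AC·sin49° + T_BC·sin36° = 90.
Substitute: T_AC·(0.75471 + 0.810934·0.587785) = 90 → T_AC = 73.0896 ≈ 73.09 lb.
Then T_BC = 0.810934 × 73.0896 = 59.27 lb.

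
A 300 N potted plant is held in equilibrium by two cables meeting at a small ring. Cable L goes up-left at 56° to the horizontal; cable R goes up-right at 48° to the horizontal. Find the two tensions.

ΣF_x = 0: −T_L·cos56° + T_R·cos48° = 0 → T_R = 0.835701·T_L.
ΣF_y = 0: T_L·sin56° + T_R·sin48° = 300.
Substitute: T_L·(0.829038 + 0.835701·0.743145) = 300 → T_L = 206.884 ≈ 206.9 N.
Then T_R = 0.835701 × 206.884 = 172.9 N.

T_L = 206.9 N, T_R = 172.9 N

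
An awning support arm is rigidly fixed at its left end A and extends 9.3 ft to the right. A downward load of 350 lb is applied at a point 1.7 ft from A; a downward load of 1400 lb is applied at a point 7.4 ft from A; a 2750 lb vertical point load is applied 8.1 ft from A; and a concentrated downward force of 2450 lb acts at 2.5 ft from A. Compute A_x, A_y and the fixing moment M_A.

ΣF_x = 0: A_x = 0.
ΣF_y = 0: A_y − 350 − 1400 − 2750 − 2450 = 0 → A_y = 6950 lb.
ΣM about A: M_A − 350·1.7 − 1400·7.4 − 2750·8.1 − 2450·2.5 = 0 → M_A = 39360 lb·ft.

A_x = 0, A_y = 6950 lb, M_A = 39360 lb·ft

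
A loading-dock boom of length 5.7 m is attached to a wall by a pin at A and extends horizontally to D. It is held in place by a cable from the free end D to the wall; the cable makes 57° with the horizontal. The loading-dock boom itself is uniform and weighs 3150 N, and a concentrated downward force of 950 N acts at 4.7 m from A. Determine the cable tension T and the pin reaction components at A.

T = 2812 N, A_x = 1532 N, A_y = 1742 N

ΣM about A: T·sin57°·5.7 − 3150·2.85 − 950·4.7 = 0 → T = 13442.5/(5.7·0.838671) = 2811.99 ≈ 2812 N.
ΣF_x = 0: A_x − T·cos57° = 0 → A_x = 2811.99 × 0.544639 = 1532 N.
ΣF_y = 0: A_y + T·sin57° − 3150 − 950 = 0 → A_y = 4100 − 2811.99 × 0.838671 = 1742 N.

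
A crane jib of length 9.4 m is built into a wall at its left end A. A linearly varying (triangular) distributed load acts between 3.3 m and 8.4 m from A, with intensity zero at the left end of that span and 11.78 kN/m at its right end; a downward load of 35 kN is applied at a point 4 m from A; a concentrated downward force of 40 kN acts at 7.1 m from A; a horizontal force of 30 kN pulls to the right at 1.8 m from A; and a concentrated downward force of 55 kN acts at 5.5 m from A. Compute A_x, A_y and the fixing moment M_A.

Resultant of the triangular load: ½ × 11.78 × 5.1 = 30.039 kN, acting at 6.7 m from A (one-third of the span from the peak).
ΣF_x = 0: A_x + 30 = 0 → A_x = -30.00 kN.
ΣF_y = 0: A_y − ½·11.78·5.1 − 35 − 40 − 55 = 0 → A_y = 160.0 kN.
ΣM about A: M_A − (½·11.78·5.1)·6.7 − 35·4 − 40·7.1 − 55·5.5 = 0 → M_A = 927.8 kN·m.

A_x = -30.00 kN, A_y = 160.0 kN, M_A = 927.8 kN·m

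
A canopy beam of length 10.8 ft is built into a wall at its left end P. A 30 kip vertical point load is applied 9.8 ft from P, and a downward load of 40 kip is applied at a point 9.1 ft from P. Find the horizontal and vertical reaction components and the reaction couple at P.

ΣF_x = 0: P_x = 0.
ΣF_y = 0: P_y − 30 − 40 = 0 → P_y = 70.00 kip.
ΣM about P: M_P − 30·9.8 − 40·9.1 = 0 → M_P = 658.0 kip·ft.

P_x = 0, P_y = 70.00 kip, M_P = 658.0 kip·ft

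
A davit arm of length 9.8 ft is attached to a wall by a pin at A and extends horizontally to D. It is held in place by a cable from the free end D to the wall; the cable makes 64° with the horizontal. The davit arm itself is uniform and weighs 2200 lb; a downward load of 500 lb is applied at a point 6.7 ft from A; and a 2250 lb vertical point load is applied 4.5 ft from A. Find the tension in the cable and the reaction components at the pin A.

ΣM about A: T·sin64°·9.8 − 2200·4.9 − 500·6.7 − 2250·4.5 = 0 → T = 24255/(9.8·0.898794) = 2753.69 ≈ 2754 lb.
ΣF_x = 0: A_x − T·cos64° = 0 → A_x = 2753.69 × 0.438371 = 1207 lb.
ΣF_y = 0: A_y + T·sin64° − 2200 − 500 − 2250 = 0 → A_y = 4950 − 2753.69 × 0.898794 = 2475 lb.

T = 2754 lb, A_x = 1207 lb, A_y = 2475 lb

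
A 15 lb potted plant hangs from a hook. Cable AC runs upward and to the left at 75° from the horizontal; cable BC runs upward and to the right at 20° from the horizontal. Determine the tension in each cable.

ΣF_x = 0: −T_AC·cos75° + T_BC·cos20° = 0 → T_BC = 0.275429·T_AC.
ΣF_y = 0: T_AC·sin75° + T_BC·sin20° = 15.
Substitute: T_AC·(0.965926 + 0.275429·0.34202) = 15 → T_AC = 14.1492 ≈ 14.15 lb.
Then T_BC = 0.275429 × 14.1492 = 3.897 lb.

T_AC = 14.15 lb, T_BC = 3.897 lb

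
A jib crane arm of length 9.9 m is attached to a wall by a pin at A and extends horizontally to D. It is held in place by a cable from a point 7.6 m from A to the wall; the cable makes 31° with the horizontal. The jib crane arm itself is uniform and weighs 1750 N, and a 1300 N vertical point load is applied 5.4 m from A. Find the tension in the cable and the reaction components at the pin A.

ΣM about A: T·sin31°·7.6 − 1750·4.95 − 1300·5.4 = 0 → T = 15682.5/(7.6·0.515038) = 4006.47 ≈ 4006 N.
ΣF_x = 0: A_x − T·cos31° = 0 → A_x = 4006.47 × 0.857167 = 3434 N.
ΣF_y = 0: A_y + T·sin31° − 1750 − 1300 = 0 → A_y = 3050 − 4006.47 × 0.515038 = 986.5 N.

T = 4006 N, A_x = 3434 N, A_y = 986.5 N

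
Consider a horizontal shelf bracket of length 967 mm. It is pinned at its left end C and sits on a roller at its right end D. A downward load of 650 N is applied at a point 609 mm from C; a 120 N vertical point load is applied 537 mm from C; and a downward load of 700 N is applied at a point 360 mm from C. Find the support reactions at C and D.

C_x = 0, C_y = 733.4 N, D_y = 736.6 N

Moments about C: D_y·967 − 650·609 − 120·537 − 700·360 = 0 → D_y = 712290/967 = 736.598 ≈ 736.6 N.
ΣF_y = 0: C_y + 736.598 − 650 − 120 − 700 = 0 → C_y = 733.4 N.
ΣF_x = 0: no horizontal applied forces, so C_x = 0.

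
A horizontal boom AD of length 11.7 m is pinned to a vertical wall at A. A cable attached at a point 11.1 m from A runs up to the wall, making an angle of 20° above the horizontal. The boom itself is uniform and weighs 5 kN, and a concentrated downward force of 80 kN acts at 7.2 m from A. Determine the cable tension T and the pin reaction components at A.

T = 159.4 kN, A_x = 149.8 kN, A_y = 30.47 kN

ΣM about A: T·sin20°·11.1 − 5·5.85 − 80·7.2 = 0 → T = 605.25/(11.1·0.34202) = 159.426 ≈ 159.4 kN.
ΣF_x = 0: A_x − T·cos20° = 0 → A_x = 159.426 × 0.939693 = 149.8 kN.
ΣF_y = 0: A_y + T·sin20° − 5 − 80 = 0 → A_y = 85 − 159.426 × 0.34202 = 30.47 kN.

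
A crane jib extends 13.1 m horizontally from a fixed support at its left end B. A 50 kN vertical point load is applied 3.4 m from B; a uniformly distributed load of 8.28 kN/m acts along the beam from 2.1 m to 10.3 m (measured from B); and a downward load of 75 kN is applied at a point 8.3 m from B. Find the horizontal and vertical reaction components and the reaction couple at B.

Resultant of the distributed load: 8.28 × 8.2 = 67.896 kN at 6.2 m from B.
ΣF_x = 0: B_x = 0.
ΣF_y = 0: B_y − 50 − 8.28·8.2 − 75 = 0 → B_y = 192.9 kN.
ΣM about B: M_B − 50·3.4 − (8.28·8.2)·6.2 − 75·8.3 = 0 → M_B = 1213 kN·m.

B_x = 0, B_y = 192.9 kN, M_B = 1213 kN·m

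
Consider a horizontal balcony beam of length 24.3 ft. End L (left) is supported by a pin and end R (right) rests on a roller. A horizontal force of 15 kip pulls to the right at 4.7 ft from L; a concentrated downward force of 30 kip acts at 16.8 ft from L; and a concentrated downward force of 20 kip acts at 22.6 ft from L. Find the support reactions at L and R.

L_x = -15.00 kip, L_y = 10.66 kip, R_y = 39.34 kip

Moments about L: R_y·24.3 − 30·16.8 − 20·22.6 = 0 → R_y = 956/24.3 = 39.3416 ≈ 39.34 kip.
ΣF_y = 0: L_y + 39.3416 − 30 − 20 = 0 → L_y = 10.66 kip.
ΣF_x = 0: L_x + 15 = 0 → L_x = -15.00 kip.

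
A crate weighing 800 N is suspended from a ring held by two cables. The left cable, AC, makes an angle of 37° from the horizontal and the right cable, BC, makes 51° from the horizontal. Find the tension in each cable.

ΣF_x = 0: −T_AC·cos37° + T_BC·cos51° = 0 → T_BC = 1.26904·T_AC.
ΣF_y = 0: T_AC·sin37° + T_BC·sin51° = 800.
Substitute: T_AC·(0.601815 + 1.26904·0.777146) = 800 → T_AC = 503.764 ≈ 503.8 N.
Then T_BC = 1.26904 × 503.764 = 639.3 N.

T_AC = 503.8 N, T_BC = 639.3 N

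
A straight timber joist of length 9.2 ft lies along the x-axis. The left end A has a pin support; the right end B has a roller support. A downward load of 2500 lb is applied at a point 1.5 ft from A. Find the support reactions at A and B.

A_x = 0, A_y = 2092 lb, B_y = 407.6 lb

ΣM about A: B_y·9.2 − 2500·1.5 = 0 → B_y = 3750/9.2 = 407.609 ≈ 407.6 lb.
ΣF_y = 0: A_y + 407.609 − 2500 = 0 → A_y = 2092 lb.
ΣF_x = 0: no horizontal applied forces, so A_x = 0.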